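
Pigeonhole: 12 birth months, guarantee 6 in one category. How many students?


Pigeonhole: to guarantee k in one of n categories, need (k-1)×n + 1.
k = 6, n = 12
Minimum = (6-1) × 12 + 1 = 5 × 12 + 1

61


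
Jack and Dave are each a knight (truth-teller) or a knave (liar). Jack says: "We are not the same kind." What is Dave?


Jack says: "We are not the same kind."
Case 1: Jack is a Knight (truth-teller)
  Statement is true → they ARE different → Dave is a Knave
Case 2: Jack is a Knave (liar)
  Statement is false → they are NOT different → Dave is a Knave
In both cases, Dave is a Knave.

Knave


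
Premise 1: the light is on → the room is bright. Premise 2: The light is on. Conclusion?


Modus ponens: P → Q, P ⊢ Q
P: the light is on
Q: the room is bright
We have P → Q and P is true.
By modus ponens, Q must be true.

The room is bright


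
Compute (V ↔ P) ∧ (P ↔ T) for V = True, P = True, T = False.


V = True, P = True, T = False
Step 1: V ↔ P is true when V and P have the same value. Result: True
Step 2: P ↔ T is true when P and T have the same value. Result: False
Step 3: True ∧ False = False

False


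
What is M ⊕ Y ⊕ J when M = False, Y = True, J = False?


M = False, Y = True, J = False
Step 1: M ⊕ Y = False XOR True = True
Step 2: True ⊕ J = True XOR False = True
XOR is true when an odd number of operands are true.

True


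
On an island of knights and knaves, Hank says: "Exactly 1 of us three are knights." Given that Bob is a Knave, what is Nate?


Hank claims exactly 1 knights among Hank, Bob, Nate.
Given: Bob is a Knave.

Case 1: Hank is a Knight (tells truth)
  Then exactly 1 of the three are knights.
  Counting Hank, Bob: 1 knight(s) so far. Need 0 more → Nate = Knave.
Case 2: Hank is a Knave (lies)
  Then the count is NOT 1.
  If Nate = Knight, count = 1 = 1 → claim would be true, contradicts lie.
  If Nate = Knave, count = 0 ≠ 1 → lie confirmed ✓

Nate is a Knave.

Knave


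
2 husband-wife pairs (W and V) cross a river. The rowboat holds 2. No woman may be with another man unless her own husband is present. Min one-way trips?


Label couples W and V.
1. WW+WV → (far: WW,WV; near: HW,HV)
2. WW ←   (far: WV; near: HW,HV,WW)
3. HW+HV → (far: HW,HV,WV; near: WW)
4. HW ←   (far: HV,WV; near: HW,WW)  — HW returns, since WW is alone on near bank
5. HW+WW → (far: all four; near: empty)
Every state respects the constraint.
Minimum trips = 5

5


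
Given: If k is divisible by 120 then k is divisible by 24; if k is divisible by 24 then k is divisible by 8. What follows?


Hypothetical syllogism: P → Q, Q → R ⊢ P → R
Premise 1: k is divisible by 120 → k is divisible by 24
Premise 2: k is divisible by 24 → k is divisible by 8
Chain the implications: the middle term (k is divisible by 24) links the two.
Conclusion: If k is divisible by 120, then k is divisible by 8.

If k is divisible by 120, then k is divisible by 8.


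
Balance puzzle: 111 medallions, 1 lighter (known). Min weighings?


Each weighing has 3 outcomes (left heavy / balance / right heavy), so k weighings distinguish at most 3^k cases; splitting into three near-equal groups achieves this.
Need 3^k ≥ 111: 3^4 = 81 < 111 ≤ 3^5 = 243
k = ⌈log₃(111)⌉ = 5

5


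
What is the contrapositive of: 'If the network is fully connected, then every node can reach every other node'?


Original: If the network is fully connected, then every node can reach every other node
Contrapositive: If ¬Q, then ¬P
Negate Q: not (every node can reach every other node)
Negate P: not (the network is fully connected)

If not (every node can reach every other node), then not (the network is fully connected).


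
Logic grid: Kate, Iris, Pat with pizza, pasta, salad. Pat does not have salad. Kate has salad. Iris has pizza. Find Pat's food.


From clues:
  Kate → salad
  Iris → pizza
By elimination, Pat gets the remaining.

pasta


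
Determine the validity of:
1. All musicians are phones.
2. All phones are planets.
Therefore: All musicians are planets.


Premise 1: All musicians are phones.
Premise 2: All phones are planets.
Conclusion: All musicians are planets.
Barbara syllogism (AAA-1): All A are B, All B are C → All A are C.
Middle term (phones) distributed in premise 2.

Valid


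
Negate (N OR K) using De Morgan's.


De Morgan's law: ¬(P ∨ Q) ≡ ¬P ∧ ¬Q
¬(N ∨ K) = ¬N ∧ ¬K

¬N ∧ ¬K


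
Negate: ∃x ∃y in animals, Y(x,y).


Original: ∃x ∃y Y(x,y)
Rule: ¬∀→∃, ¬∃→∀, negate predicate.
Negation: ∀x ∀y ¬Y(x,y)

∀x ∀y ¬Y(x,y)


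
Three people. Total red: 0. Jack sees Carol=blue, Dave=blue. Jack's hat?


Total red = 0, seen red = 0
Own red = 0 - 0 = 0
Jack's hat is blue.

blue


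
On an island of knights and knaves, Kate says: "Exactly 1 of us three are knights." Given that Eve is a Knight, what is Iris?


Kate claims exactly 1 knights among Kate, Eve, Iris.
Given: Eve is a Knight.

Case 1: Kate is a Knight (tells truth)
  Then exactly 1 of the three are knights.
  Counting Kate, Eve: 2 knight(s) so far. Need -1 more → impossible.
Case 2: Kate is a Knave (lies)
  Then the count is NOT 1.
  If Iris = Knave, count = 1 = 1 → claim would be true, contradicts lie.
  If Iris = Knight, count = 2 ≠ 1 → lie confirmed ✓

Iris is a Knight.

Knight


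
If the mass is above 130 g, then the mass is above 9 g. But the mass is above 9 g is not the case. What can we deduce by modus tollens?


Modus tollens: P → Q, ¬Q ⊢ ¬P
P: the mass is above 130 g
Q: the mass is above 9 g
We have P → Q and Q is false.
By modus tollens, P must be false.

It is not the case that the mass is above 130 g


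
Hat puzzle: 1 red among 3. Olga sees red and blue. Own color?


Total red = 1, seen red = 1
Own red = 1 - 1 = 0
Olga's hat is blue.

blue


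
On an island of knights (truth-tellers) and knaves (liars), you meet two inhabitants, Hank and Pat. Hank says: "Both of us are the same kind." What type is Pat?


Hank says: "Both of us are the same kind."
Case 1: Hank is a Knight (truth-teller)
  Statement is true → they ARE the same → Pat is also a Knight
Case 2: Hank is a Knave (liar)
  Statement is false → they are NOT the same → Pat is a Knight
In both cases, Pat is a Knight.

Knight


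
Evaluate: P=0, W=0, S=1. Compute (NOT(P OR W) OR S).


P OR W = 0
NOT(0) = 1
1 OR 1 = 1

1


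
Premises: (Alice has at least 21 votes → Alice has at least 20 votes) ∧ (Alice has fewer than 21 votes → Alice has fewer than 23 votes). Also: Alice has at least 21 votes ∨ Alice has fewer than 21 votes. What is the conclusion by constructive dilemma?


Constructive dilemma: (P → Q) ∧ (R → S), P ∨ R ⊢ Q ∨ S
Premise 1: Alice has at least 21 votes → Alice has at least 20 votes
Premise 2: Alice has fewer than 21 votes → Alice has fewer than 23 votes
Premise 3: Alice has at least 21 votes ∨ Alice has fewer than 21 votes
Case 1: Assuming Alice has at least 21 votes, then by Premise 1, Alice has at least 20 votes.
Case 2: Assuming Alice has fewer than 21 votes, then by Premise 2, Alice has fewer than 23 votes.
Since one of Alice has at least 21 votes or Alice has fewer than 21 votes must hold, we get Alice has at least 20 votes or Alice has fewer than 23 votes.

Alice has at least 20 votes or Alice has fewer than 23 votes.


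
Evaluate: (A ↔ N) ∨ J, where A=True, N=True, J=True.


A = True, N = True, J = True
Expression: (A ↔ N) ∨ J
Step 1: A ↔ N = (True iff True) (true when values match) = True
Step 2: (True) ∨ J = True OR True = True

True


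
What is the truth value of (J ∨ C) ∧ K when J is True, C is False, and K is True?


J = True, C = False, K = True
Step 1: J ∨ C = True OR False = True
Step 2: True ∧ K = True AND True = True
OR is true when at least one operand is true; AND requires both.

True


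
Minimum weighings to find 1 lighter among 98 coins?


Each weighing has 3 outcomes (left heavy / balance / right heavy), so k weighings distinguish at most 3^k cases; splitting into three near-equal groups achieves this.
Need 3^k ≥ 98: 3^4 = 81 < 98 ≤ 3^5 = 243
k = ⌈log₃(98)⌉ = 5

5


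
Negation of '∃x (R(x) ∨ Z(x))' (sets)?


Original: ∃x (R(x) ∨ Z(x))
Rule: ¬∀→∃, ¬∃→∀, negate predicate.
Negation: ∀x (¬R(x) ∧ ¬Z(x))

∀x (¬R(x) ∧ ¬Z(x))


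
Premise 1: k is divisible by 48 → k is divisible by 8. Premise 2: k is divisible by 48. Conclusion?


Modus ponens: P → Q, P ⊢ Q
P: k is divisible by 48
Q: k is divisible by 8
We have P → Q and P is true.
By modus ponens, Q must be true.

k is divisible by 8


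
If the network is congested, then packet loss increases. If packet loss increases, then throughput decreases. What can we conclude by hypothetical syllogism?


Hypothetical syllogism: P → Q, Q → R ⊢ P → R
Premise 1: the network is congested → packet loss increases
Premise 2: packet loss increases → throughput decreases
Chain the implications: the middle term (packet loss increases) links the two.
Conclusion: If the network is congested, then throughput decreases.

If the network is congested, then throughput decreases.


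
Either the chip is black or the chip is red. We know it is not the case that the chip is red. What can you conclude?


Disjunctive syllogism: P ∨ Q, ¬P ⊢ Q
Disjunction: the chip is black ∨ the chip is red
We know it is not the case that the chip is red.
By disjunctive syllogism, the other disjunct must be true.

The chip is black


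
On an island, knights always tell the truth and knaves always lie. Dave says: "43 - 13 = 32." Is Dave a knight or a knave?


Statement: "43 - 13 = 32."
Actual: 43 - 13 = 30
Claimed: 32
Statement is FALSE → Dave lies → Knave

Knave


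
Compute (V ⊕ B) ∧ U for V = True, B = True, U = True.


V = True, B = True, U = True
Step 1: V ⊕ B = True XOR True = False
Step 2: False ∧ U = False AND True = False
XOR true when exactly one of V,B is true; then AND with U.

False


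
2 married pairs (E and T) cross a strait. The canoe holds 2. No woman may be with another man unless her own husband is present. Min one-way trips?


Label couples E and T.
1. WE+WT → (far: WE,WT; near: HE,HT)
2. WE ←   (far: WT; near: HE,HT,WE)
3. HE+HT → (far: HE,HT,WT; near: WE)
4. HE ←   (far: HT,WT; near: HE,WE)  — HE returns, since WE is alone on near bank
5. HE+WE → (far: all four; near: empty)
Every state respects the constraint.
Minimum trips = 5

5


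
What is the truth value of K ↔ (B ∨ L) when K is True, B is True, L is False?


K = True, B = True, L = False
Step 1: B ∨ L = True OR False = True
Step 2: K ↔ (True): true when both sides have same truth value.
Result: True ↔ True = True

True


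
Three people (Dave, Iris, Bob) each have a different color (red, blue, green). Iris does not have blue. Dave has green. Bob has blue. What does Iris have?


From clues:
  Bob → blue
  Dave → green
By elimination, Iris gets the remaining.

red


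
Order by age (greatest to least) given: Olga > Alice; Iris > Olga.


Constraints: Olga > Alice; Iris > Olga
Method: at each step, the next-highest is the one remaining person who never appears on the smaller side of a constraint between remaining people.
  Step 1: remaining {Olga, Alice, Iris}; on the smaller side: {Olga, Alice} → Iris is next (Iris > Olga).
  Step 2: remaining {Olga, Alice}; on the smaller side: {Alice} → Olga is next (Olga > Alice).
  Step 3: only Alice remains → lowest.
Final ranking (highest to lowest):

Iris > Olga > Alice


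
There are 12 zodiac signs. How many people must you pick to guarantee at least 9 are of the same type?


Pigeonhole: to guarantee k in one of n categories, need (k-1)×n + 1.
k = 9, n = 12
Minimum = (9-1) × 12 + 1 = 8 × 12 + 1

97


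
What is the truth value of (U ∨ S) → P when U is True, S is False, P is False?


U = True, S = False, P = False
Step 1: U ∨ S = True OR False = True
Step 2: (True) → P: false only when antecedent=True and P=False.
Result: False

False


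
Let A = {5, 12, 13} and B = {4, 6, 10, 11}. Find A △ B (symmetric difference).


A = {5, 12, 13}
B = {4, 6, 10, 11}
Operation: symmetric difference
In A only: [5, 12, 13], in B only: [4, 6, 10, 11]

{4, 5, 6, 10, 11, 12, 13}


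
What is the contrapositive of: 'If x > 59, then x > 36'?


Original: If x > 59, then x > 36
Contrapositive: If ¬Q, then ¬P
Negate Q: not (x > 36)
Negate P: not (x > 59)

If not (x > 36), then not (x > 59).


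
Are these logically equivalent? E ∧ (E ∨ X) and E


Expression 1: E ∧ (E ∨ X)
Expression 2: E
Truth table (E X | Expr1 Expr2):
  T T |   T     T
  T F |   T     T
  F T |   F     F
  F F |   F     F
All 4 rows agree, so the expressions are logically equivalent.

Yes


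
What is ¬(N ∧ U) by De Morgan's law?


De Morgan's law: ¬(P ∧ Q) ≡ ¬P ∨ ¬Q
¬(N ∧ U) = ¬N ∨ ¬U

¬N ∨ ¬U


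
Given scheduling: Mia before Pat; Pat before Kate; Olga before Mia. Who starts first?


Constraints: Mia before Pat; Pat before Kate; Olga before Mia
The first task can have nothing scheduled before it, so it must never appear on the right of a 'before'.
Tasks appearing after some 'before': Pat, Kate, Mia.
The only task not in that list is Olga → it is first.

Olga


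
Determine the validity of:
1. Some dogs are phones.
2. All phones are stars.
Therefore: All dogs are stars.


Premise 1: Some dogs are phones.
Premise 2: All phones are stars.
Conclusion: All dogs are stars.
Fallacy: illicit minor. The minor term (dogs) is distributed in the conclusion ('All dogs ...') but undistributed in its premise ('Some dogs are phones' doesn't cover all dogs).
Only 'Some dogs are stars' follows, not 'All'.

Invalid


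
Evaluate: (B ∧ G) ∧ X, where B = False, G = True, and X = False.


B = False, G = True, X = False
Step 1: B ∧ G = False AND True = False
Step 2: False ∧ X = False AND False = False
AND is true only when ALL operands are true.

False


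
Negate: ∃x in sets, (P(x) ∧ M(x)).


Original: ∃x (P(x) ∧ M(x))
Rule: ¬∀→∃, ¬∃→∀, negate predicate.
Negation: ∀x (¬P(x) ∨ ¬M(x))

∀x (¬P(x) ∨ ¬M(x))


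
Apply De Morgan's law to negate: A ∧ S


De Morgan's law: ¬(P ∧ Q) ≡ ¬P ∨ ¬Q
¬(A ∧ S) = ¬A ∨ ¬S

¬A ∨ ¬S


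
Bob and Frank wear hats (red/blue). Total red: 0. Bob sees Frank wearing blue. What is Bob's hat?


Total red = 0, Frank = blue
Red accounted for: 0
Remaining for Bob: 0
Bob's hat is blue.

blue


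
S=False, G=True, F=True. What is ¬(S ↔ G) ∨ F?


S = False, G = True, F = True
Expression: ¬(S ↔ G) ∨ F
Step 1: S ↔ G = (False iff True) = False
Step 2: ¬(S ↔ G) = NOT False = True
Step 3: (True) ∨ F = True OR True = True

True


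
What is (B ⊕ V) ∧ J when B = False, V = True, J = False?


B = False, V = True, J = False
Step 1: B ⊕ V = False XOR True = True
Step 2: True ∧ J = True AND False = False
XOR true when exactly one of B,V is true; then AND with J.

False


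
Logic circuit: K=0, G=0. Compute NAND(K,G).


K AND G = 0
NOT(0) = 1

1


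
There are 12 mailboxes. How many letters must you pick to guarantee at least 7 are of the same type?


Pigeonhole: to guarantee k in one of n categories, need (k-1)×n + 1.
k = 7, n = 12
Minimum = (7-1) × 12 + 1 = 6 × 12 + 1

73


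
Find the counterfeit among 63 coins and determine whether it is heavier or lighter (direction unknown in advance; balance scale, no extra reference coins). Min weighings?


Let n = 63. 126 possibilities (n coins × lighter/heavier); each weighing has 3 outcomes.
Bound for k weighings: say the first weighing puts j coins on each pan. If it tips, the 2j weighed coins remain suspects (each with a known direction) and k-1 weighings give 3^(k-1) outcomes; 3^(k-1) is odd, so 2j ≤ 3^(k-1) - 1. If it balances, the n - 2j unweighed coins remain with direction unknown: 2(n - 2j) ≤ 3^(k-1) - 1 by the same parity argument. Adding, n ≤ (3^(k-1) - 1) + (3^(k-1) - 1)/2 = (3^k - 3)/2, and the classical three-group strategy achieves this (3 coins in 2 weighings, 12 in 3, 39 in 4, 120 in 5).
So we need the smallest k with (3^k - 3)/2 ≥ 63.
k = 4: (3^4 - 3)/2 = 39 < 63 ✗
k = 5: (3^5 - 3)/2 = 120 ≥ 63 ✓

5


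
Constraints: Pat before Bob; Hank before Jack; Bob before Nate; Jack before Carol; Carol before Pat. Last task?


Constraints: Pat before Bob; Hank before Jack; Bob before Nate; Jack before Carol; Carol before Pat
The last task can have nothing scheduled after it, so it must never appear on the left of a 'before'.
Tasks appearing before some other task: Pat, Hank, Bob, Jack, Carol.
The only task not in that list is Nate → it is last.

Nate


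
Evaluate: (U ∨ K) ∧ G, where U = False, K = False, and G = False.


U = False, K = False, G = False
Step 1: U ∨ K = False OR False = False
Step 2: False ∧ G = False AND False = False
OR is true when at least one operand is true; AND requires both.

False


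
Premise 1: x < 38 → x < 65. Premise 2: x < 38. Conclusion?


Modus ponens: P → Q, P ⊢ Q
P: x < 38
Q: x < 65
We have P → Q and P is true.
By modus ponens, Q must be true.

x < 65


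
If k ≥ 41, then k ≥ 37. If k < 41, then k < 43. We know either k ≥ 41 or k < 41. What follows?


Constructive dilemma: (P → Q) ∧ (R → S), P ∨ R ⊢ Q ∨ S
Premise 1: k ≥ 41 → k ≥ 37
Premise 2: k < 41 → k < 43
Premise 3: k ≥ 41 ∨ k < 41
Case 1: Assuming k ≥ 41, then by Premise 1, k ≥ 37.
Case 2: Assuming k < 41, then by Premise 2, k < 43.
Since one of k ≥ 41 or k < 41 must hold, we get k ≥ 37 or k < 43.

k ≥ 37 or k < 43.


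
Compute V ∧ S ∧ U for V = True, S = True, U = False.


V = True, S = True, U = False
Step 1: V ∧ S = True AND True = True
Step 2: (True) ∧ U = (True) AND False = False
AND is true only when ALL operands are true.

False


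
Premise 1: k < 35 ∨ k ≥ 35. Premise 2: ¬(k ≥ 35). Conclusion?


Disjunctive syllogism: P ∨ Q, ¬P ⊢ Q
Disjunction: k < 35 ∨ k ≥ 35
We know it is not the case that k ≥ 35.
By disjunctive syllogism, the other disjunct must be true.

k < 35


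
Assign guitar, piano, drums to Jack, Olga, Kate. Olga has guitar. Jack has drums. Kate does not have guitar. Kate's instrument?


From clues:
  Jack → drums
  Olga → guitar
By elimination, Kate gets the remaining.

piano


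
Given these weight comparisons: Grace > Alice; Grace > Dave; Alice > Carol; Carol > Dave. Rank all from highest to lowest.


Constraints: Grace > Alice; Grace > Dave; Alice > Carol; Carol > Dave
Method: at each step, the next-highest is the one remaining person who never appears on the smaller side of a constraint between remaining people.
  Step 1: remaining {Grace, Carol, Alice, Dave}; on the smaller side: {Carol, Alice, Dave} → Grace is next (Grace > Alice; Grace > Dave).
  Step 2: remaining {Carol, Alice, Dave}; on the smaller side: {Carol, Dave} → Alice is next (Alice > Carol).
  Step 3: remaining {Carol, Dave}; on the smaller side: {Dave} → Carol is next (Carol > Dave).
  Step 4: only Dave remains → lowest.
Final ranking (highest to lowest):

Grace > Alice > Carol > Dave


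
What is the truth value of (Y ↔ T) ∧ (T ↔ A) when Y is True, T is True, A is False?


Y = True, T = True, A = False
Step 1: Y ↔ T is true when Y and T have the same value. Result: True
Step 2: T ↔ A is true when T and A have the same value. Result: False
Step 3: True ∧ False = False

False


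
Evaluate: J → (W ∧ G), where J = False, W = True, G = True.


J = False, W = True, G = True
Step 1: W ∧ G = True AND True = True
Step 2: J → (True): false only when J=True and consequent=False.
Result: True

True


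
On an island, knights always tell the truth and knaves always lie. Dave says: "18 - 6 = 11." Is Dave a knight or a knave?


Statement: "18 - 6 = 11."
Actual: 18 - 6 = 12
Claimed: 11
Statement is FALSE → Dave lies → Knave

Knave


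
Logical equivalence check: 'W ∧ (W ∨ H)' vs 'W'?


Expression 1: W ∧ (W ∨ H)
Expression 2: W
Truth table (W H | Expr1 Expr2):
  T T |   T     T
  T F |   T     T
  F T |   F     F
  F F |   F     F
All 4 rows agree, so the expressions are logically equivalent.

Yes


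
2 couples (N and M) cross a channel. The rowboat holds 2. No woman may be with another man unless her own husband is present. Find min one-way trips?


Label couples N and M.
1. WN+WM → (far: WN,WM; near: HN,HM)
2. WN ←   (far: WM; near: HN,HM,WN)
3. HN+HM → (far: HN,HM,WM; near: WN)
4. HN ←   (far: HM,WM; near: HN,WN)  — HN returns, since WN is alone on near bank
5. HN+WN → (far: all four; near: empty)
Every state respects the constraint.
Minimum trips = 5

5


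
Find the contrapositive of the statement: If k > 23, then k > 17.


Original: If k > 23, then k > 17
Contrapositive: If ¬Q, then ¬P
Negate Q: not (k > 17)
Negate P: not (k > 23)

If not (k > 17), then not (k > 23).


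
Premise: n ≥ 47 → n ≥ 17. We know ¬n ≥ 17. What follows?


Modus tollens: P → Q, ¬Q ⊢ ¬P
P: n ≥ 47
Q: n ≥ 17
We have P → Q and Q is false.
By modus tollens, P must be false.

It is not the case that n ≥ 47


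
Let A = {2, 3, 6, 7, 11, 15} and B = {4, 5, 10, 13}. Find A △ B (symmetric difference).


A = {2, 3, 6, 7, 11, 15}
B = {4, 5, 10, 13}
Operation: symmetric difference
In A only: [2, 3, 6, 7, 11, 15], in B only: [4, 5, 10, 13]

{2, 3, 4, 5, 6, 7, 10, 11, 13, 15}


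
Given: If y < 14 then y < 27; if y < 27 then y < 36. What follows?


Hypothetical syllogism: P → Q, Q → R ⊢ P → R
Premise 1: y < 14 → y < 27
Premise 2: y < 27 → y < 36
Chain the implications: the middle term (y < 27) links the two.
Conclusion: If y < 14, then y < 36.

If y < 14, then y < 36.


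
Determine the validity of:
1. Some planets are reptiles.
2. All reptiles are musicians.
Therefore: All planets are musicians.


Premise 1: Some planets are reptiles.
Premise 2: All reptiles are musicians.
Conclusion: All planets are musicians.
Fallacy: illicit minor. The minor term (planets) is distributed in the conclusion ('All planets ...') but undistributed in its premise ('Some planets are reptiles' doesn't cover all planets).
Only 'Some planets are musicians' follows, not 'All'.

Invalid


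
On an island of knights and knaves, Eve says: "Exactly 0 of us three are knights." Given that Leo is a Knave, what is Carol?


Eve claims exactly 0 knights among Eve, Leo, Carol.
Given: Leo is a Knave.

Case 1: Eve is a Knight (tells truth)
  Then exactly 0 of the three are knights.
  Counting Eve, Leo: 1 knight(s) so far. Need -1 more → impossible.
Case 2: Eve is a Knave (lies)
  Then the count is NOT 0.
  If Carol = Knave, count = 0 = 0 → claim would be true, contradicts lie.
  If Carol = Knight, count = 1 ≠ 0 → lie confirmed ✓

Carol is a Knight.

Knight


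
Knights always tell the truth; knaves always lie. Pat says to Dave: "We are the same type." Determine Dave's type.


Pat says: "We are the same type."
Case 1: Pat is a Knight (truth-teller)
  Statement is true → they ARE the same → Dave is also a Knight
Case 2: Pat is a Knave (liar)
  Statement is false → they are NOT the same → Dave is a Knight
In both cases, Dave is a Knight.

Knight


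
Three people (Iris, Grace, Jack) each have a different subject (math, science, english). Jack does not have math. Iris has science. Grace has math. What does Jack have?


From clues:
  Iris → science
  Grace → math
By elimination, Jack gets the remaining.

english


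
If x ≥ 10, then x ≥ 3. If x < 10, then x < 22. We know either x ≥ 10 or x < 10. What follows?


Constructive dilemma: (P → Q) ∧ (R → S), P ∨ R ⊢ Q ∨ S
Premise 1: x ≥ 10 → x ≥ 3
Premise 2: x < 10 → x < 22
Premise 3: x ≥ 10 ∨ x < 10
Case 1: Assuming x ≥ 10, then by Premise 1, x ≥ 3.
Case 2: Assuming x < 10, then by Premise 2, x < 22.
Since one of x ≥ 10 or x < 10 must hold, we get x ≥ 3 or x < 22.

x ≥ 3 or x < 22.


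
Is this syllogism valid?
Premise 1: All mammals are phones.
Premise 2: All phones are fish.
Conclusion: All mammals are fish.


Premise 1: All mammals are phones.
Premise 2: All phones are fish.
Conclusion: All mammals are fish.
Barbara syllogism (AAA-1): All A are B, All B are C → All A are C.
Middle term (phones) distributed in premise 2.

Valid


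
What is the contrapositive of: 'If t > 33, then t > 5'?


Original: If t > 33, then t > 5
Contrapositive: If ¬Q, then ¬P
Negate Q: not (t > 5)
Negate P: not (t > 33)

If not (t > 5), then not (t > 33).


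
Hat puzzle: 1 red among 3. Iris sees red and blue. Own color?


Total red = 1, seen red = 1
Own red = 1 - 1 = 0
Iris's hat is blue.

blue


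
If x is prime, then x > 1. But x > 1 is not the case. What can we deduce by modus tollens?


Modus tollens: P → Q, ¬Q ⊢ ¬P
P: x is prime
Q: x > 1
We have P → Q and Q is false.
By modus tollens, P must be false.

It is not the case that x is prime


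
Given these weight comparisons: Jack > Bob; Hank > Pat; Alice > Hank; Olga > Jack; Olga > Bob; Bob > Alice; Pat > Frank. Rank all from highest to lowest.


Constraints: Jack > Bob; Hank > Pat; Alice > Hank; Olga > Jack; Olga > Bob; Bob > Alice; Pat > Frank
Method: at each step, the next-highest is the one remaining person who never appears on the smaller side of a constraint between remaining people.
  Step 1: remaining {Pat, Alice, Hank, Jack, Frank, Bob, Olga}; on the smaller side: {Pat, Alice, Hank, Jack, Frank, Bob} → Olga is next (Olga > Jack; Olga > Bob).
  Step 2: remaining {Pat, Alice, Hank, Jack, Frank, Bob}; on the smaller side: {Pat, Alice, Hank, Frank, Bob} → Jack is next (Jack > Bob).
  Step 3: remaining {Pat, Alice, Hank, Frank, Bob}; on the smaller side: {Pat, Alice, Hank, Frank} → Bob is next (Bob > Alice).
  Step 4: remaining {Pat, Alice, Hank, Frank}; on the smaller side: {Pat, Hank, Frank} → Alice is next (Alice > Hank).
  Step 5: remaining {Pat, Hank, Frank}; on the smaller side: {Pat, Frank} → Hank is next (Hank > Pat).
  Step 6: remaining {Pat, Frank}; on the smaller side: {Frank} → Pat is next (Pat > Frank).
  Step 7: only Frank remains → lowest.
Final ranking (highest to lowest):

Olga > Jack > Bob > Alice > Hank > Pat > Frank


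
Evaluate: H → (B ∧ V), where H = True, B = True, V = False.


H = True, B = True, V = False
Step 1: B ∧ V = True AND False = False
Step 2: H → (False): false only when H=True and consequent=False.
Result: False

False


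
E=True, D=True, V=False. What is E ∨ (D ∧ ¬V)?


E = True, D = True, V = False
Expression: E ∨ (D ∧ ¬V)
Step 1: ¬V = NOT False = True
Step 2: D ∧ ¬V = True AND True = True
Step 3: E ∨ (True) = True OR True = True

True


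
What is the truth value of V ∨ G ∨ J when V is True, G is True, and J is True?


V = True, G = True, J = True
Step 1: V ∨ G = True OR True = True
Step 2: True ∨ J = True OR True = True
OR is true when at least one operand is true.

True


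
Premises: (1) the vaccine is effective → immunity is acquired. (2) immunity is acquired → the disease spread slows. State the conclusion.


Hypothetical syllogism: P → Q, Q → R ⊢ P → R
Premise 1: the vaccine is effective → immunity is acquired
Premise 2: immunity is acquired → the disease spread slows
Chain the implications: the middle term (immunity is acquired) links the two.
Conclusion: If the vaccine is effective, then the disease spread slows.

If the vaccine is effective, then the disease spread slows.


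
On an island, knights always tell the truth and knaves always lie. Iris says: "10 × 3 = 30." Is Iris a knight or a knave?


Statement: "10 × 3 = 30."
Actual: 10 × 3 = 30
Claimed: 30
Statement is TRUE → Iris tells the truth → Knight

Knight


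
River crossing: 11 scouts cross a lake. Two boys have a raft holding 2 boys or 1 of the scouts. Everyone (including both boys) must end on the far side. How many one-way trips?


Per crossing of one of the scouts: boys→, one←, one of the scouts→, one← = 4 trips
11 × 4 = 44, + 1 final boys→ = 45
Minimum trips = 45

45


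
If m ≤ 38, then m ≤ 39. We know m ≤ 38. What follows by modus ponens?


Modus ponens: P → Q, P ⊢ Q
P: m ≤ 38
Q: m ≤ 39
We have P → Q and P is true.
By modus ponens, Q must be true.

m ≤ 39


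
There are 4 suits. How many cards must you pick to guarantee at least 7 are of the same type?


Pigeonhole: to guarantee k in one of n categories, need (k-1)×n + 1.
k = 7, n = 4
Minimum = (7-1) × 4 + 1 = 6 × 4 + 1

25


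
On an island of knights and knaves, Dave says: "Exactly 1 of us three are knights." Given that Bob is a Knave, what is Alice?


Dave claims exactly 1 knights among Dave, Bob, Alice.
Given: Bob is a Knave.

Case 1: Dave is a Knight (tells truth)
  Then exactly 1 of the three are knights.
  Counting Dave, Bob: 1 knight(s) so far. Need 0 more → Alice = Knave.
Case 2: Dave is a Knave (lies)
  Then the count is NOT 1.
  If Alice = Knight, count = 1 = 1 → claim would be true, contradicts lie.
  If Alice = Knave, count = 0 ≠ 1 → lie confirmed ✓

Alice is a Knave.

Knave


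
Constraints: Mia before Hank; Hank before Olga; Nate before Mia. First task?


Constraints: Mia before Hank; Hank before Olga; Nate before Mia
The first task can have nothing scheduled before it, so it must never appear on the right of a 'before'.
Tasks appearing after some 'before': Hank, Olga, Mia.
The only task not in that list is Nate → it is first.

Nate


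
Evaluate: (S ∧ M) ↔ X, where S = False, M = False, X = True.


S = False, M = False, X = True
Step 1: S ∧ M = False AND False = False
Step 2: (False) ↔ X: true when both sides have same truth value.
Result: False ↔ True = False

False


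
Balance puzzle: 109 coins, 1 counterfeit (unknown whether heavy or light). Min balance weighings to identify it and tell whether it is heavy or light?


Let n = 109. 218 possibilities (n coins × lighter/heavier); each weighing has 3 outcomes.
Bound for k weighings: say the first weighing puts j coins on each pan. If it tips, the 2j weighed coins remain suspects (each with a known direction) and k-1 weighings give 3^(k-1) outcomes; 3^(k-1) is odd, so 2j ≤ 3^(k-1) - 1. If it balances, the n - 2j unweighed coins remain with direction unknown: 2(n - 2j) ≤ 3^(k-1) - 1 by the same parity argument. Adding, n ≤ (3^(k-1) - 1) + (3^(k-1) - 1)/2 = (3^k - 3)/2, and the classical three-group strategy achieves this (3 coins in 2 weighings, 12 in 3, 39 in 4, 120 in 5).
So we need the smallest k with (3^k - 3)/2 ≥ 109.
k = 4: (3^4 - 3)/2 = 39 < 109 ✗
k = 5: (3^5 - 3)/2 = 120 ≥ 109 ✓

5


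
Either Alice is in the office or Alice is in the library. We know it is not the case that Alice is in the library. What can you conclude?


Disjunctive syllogism: P ∨ Q, ¬P ⊢ Q
Disjunction: Alice is in the office ∨ Alice is in the library
We know it is not the case that Alice is in the library.
By disjunctive syllogism, the other disjunct must be true.

Alice is in the office


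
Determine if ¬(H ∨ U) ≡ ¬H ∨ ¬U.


Expression 1: ¬(H ∨ U)
Expression 2: ¬H ∨ ¬U
Truth table (H U | Expr1 Expr2):
  T T |   F     F
  T F |   F     T   ← differ
  F T |   F     T   ← differ
  F F |   T     T
Counterexample: H=T, U=F gives Expr1 = F but Expr2 = T, so the expressions are NOT logically equivalent.

No


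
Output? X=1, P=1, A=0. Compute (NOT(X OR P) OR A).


X OR P = 1
NOT(1) = 0
0 OR 0 = 0

0


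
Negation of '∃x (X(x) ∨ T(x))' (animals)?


Original: ∃x (X(x) ∨ T(x))
Rule: ¬∀→∃, ¬∃→∀, negate predicate.
Negation: ∀x (¬X(x) ∧ ¬T(x))

∀x (¬X(x) ∧ ¬T(x))


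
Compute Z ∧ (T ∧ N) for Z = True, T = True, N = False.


Z = True, T = True, N = False
Step 1: T ∧ N = True AND False = False
Step 2: Z ∧ False = True AND False = False
AND is true only when ALL operands are true.

False


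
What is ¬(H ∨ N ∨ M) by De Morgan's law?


De Morgan's law: ¬(P ∨ Q ∨ R) ≡ ¬P ∧ ¬Q ∧ ¬R
¬(H ∨ N ∨ M) = ¬H ∧ ¬N ∧ ¬M

¬H ∧ ¬N ∧ ¬M


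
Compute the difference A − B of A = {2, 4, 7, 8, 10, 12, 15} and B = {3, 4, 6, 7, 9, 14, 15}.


A = {2, 4, 7, 8, 10, 12, 15}
B = {3, 4, 6, 7, 9, 14, 15}
Operation: difference A − B
In A but not B: 2, 8, 10, 12

{2, 8, 10, 12}


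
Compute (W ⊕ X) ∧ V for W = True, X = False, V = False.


W = True, X = False, V = False
Step 1: W ⊕ X = True XOR False = True
Step 2: True ∧ V = True AND False = False
XOR true when exactly one of W,X is true; then AND with V.

False


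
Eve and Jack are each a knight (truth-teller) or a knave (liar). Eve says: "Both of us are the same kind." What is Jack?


Eve says: "Both of us are the same kind."
Case 1: Eve is a Knight (truth-teller)
  Statement is true → they ARE the same → Jack is also a Knight
Case 2: Eve is a Knave (liar)
  Statement is false → they are NOT the same → Jack is a Knight
In both cases, Jack is a Knight.

Knight


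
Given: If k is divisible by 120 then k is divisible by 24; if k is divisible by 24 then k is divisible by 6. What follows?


Hypothetical syllogism: P → Q, Q → R ⊢ P → R
Premise 1: k is divisible by 120 → k is divisible by 24
Premise 2: k is divisible by 24 → k is divisible by 6
Chain the implications: the middle term (k is divisible by 24) links the two.
Conclusion: If k is divisible by 120, then k is divisible by 6.

If k is divisible by 120, then k is divisible by 6.


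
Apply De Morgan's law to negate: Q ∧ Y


De Morgan's law: ¬(P ∧ Q) ≡ ¬P ∨ ¬Q
¬(Q ∧ Y) = ¬Q ∨ ¬Y

¬Q ∨ ¬Y


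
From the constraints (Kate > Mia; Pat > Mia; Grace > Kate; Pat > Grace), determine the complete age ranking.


Constraints: Kate > Mia; Pat > Mia; Grace > Kate; Pat > Grace
Method: at each step, the next-highest is the one remaining person who never appears on the smaller side of a constraint between remaining people.
  Step 1: remaining {Grace, Pat, Mia, Kate}; on the smaller side: {Grace, Mia, Kate} → Pat is next (Pat > Mia; Pat > Grace).
  Step 2: remaining {Grace, Mia, Kate}; on the smaller side: {Mia, Kate} → Grace is next (Grace > Kate).
  Step 3: remaining {Mia, Kate}; on the smaller side: {Mia} → Kate is next (Kate > Mia).
  Step 4: only Mia remains → lowest.
Final ranking (highest to lowest):

Pat > Grace > Kate > Mia


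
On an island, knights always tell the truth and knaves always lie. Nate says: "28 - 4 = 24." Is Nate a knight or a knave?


Statement: "28 - 4 = 24."
Actual: 28 - 4 = 24
Claimed: 24
Statement is TRUE → Nate tells the truth → Knight

Knight


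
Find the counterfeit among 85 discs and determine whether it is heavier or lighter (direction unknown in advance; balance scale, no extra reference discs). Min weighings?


Let n = 85. 170 possibilities (n discs × lighter/heavier); each weighing has 3 outcomes.
Bound for k weighings: say the first weighing puts j discs on each pan. If it tips, the 2j weighed discs remain suspects (each with a known direction) and k-1 weighings give 3^(k-1) outcomes; 3^(k-1) is odd, so 2j ≤ 3^(k-1) - 1. If it balances, the n - 2j unweighed discs remain with direction unknown: 2(n - 2j) ≤ 3^(k-1) - 1 by the same parity argument. Adding, n ≤ (3^(k-1) - 1) + (3^(k-1) - 1)/2 = (3^k - 3)/2, and the classical three-group strategy achieves this (3 discs in 2 weighings, 12 in 3, 39 in 4, 120 in 5).
So we need the smallest k with (3^k - 3)/2 ≥ 85.
k = 4: (3^4 - 3)/2 = 39 < 85 ✗
k = 5: (3^5 - 3)/2 = 120 ≥ 85 ✓

5


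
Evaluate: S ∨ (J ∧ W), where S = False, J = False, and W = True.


S = False, J = False, W = True
Step 1: J ∧ W = False AND True = False
Step 2: S ∨ False = False OR False = False
AND evaluated first (higher precedence); then OR applied.

False


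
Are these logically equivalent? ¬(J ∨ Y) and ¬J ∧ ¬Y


Expression 1: ¬(J ∨ Y)
Expression 2: ¬J ∧ ¬Y
Truth table (J Y | Expr1 Expr2):
  T T |   F     F
  T F |   F     F
  F T |   F     F
  F F |   T     T
All 4 rows agree, so the expressions are logically equivalent.

Yes


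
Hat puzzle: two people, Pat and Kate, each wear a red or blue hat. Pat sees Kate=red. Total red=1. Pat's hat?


Total red = 1, Kate = red
Red accounted for: 1
Remaining for Pat: 0
Pat's hat is blue.

blue


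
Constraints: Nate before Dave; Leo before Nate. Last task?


Constraints: Nate before Dave; Leo before Nate
The last task can have nothing scheduled after it, so it must never appear on the left of a 'before'.
Tasks appearing before some other task: Nate, Leo.
The only task not in that list is Dave → it is last.

Dave


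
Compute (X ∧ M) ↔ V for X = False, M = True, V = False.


X = False, M = True, V = False
Step 1: X ∧ M = False AND True = False
Step 2: (False) ↔ V: true when both sides have same truth value.
Result: False ↔ False = True

True


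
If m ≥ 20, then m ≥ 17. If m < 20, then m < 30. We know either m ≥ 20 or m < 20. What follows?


Constructive dilemma: (P → Q) ∧ (R → S), P ∨ R ⊢ Q ∨ S
Premise 1: m ≥ 20 → m ≥ 17
Premise 2: m < 20 → m < 30
Premise 3: m ≥ 20 ∨ m < 20
Case 1: Assuming m ≥ 20, then by Premise 1, m ≥ 17.
Case 2: Assuming m < 20, then by Premise 2, m < 30.
Since one of m ≥ 20 or m < 20 must hold, we get m ≥ 17 or m < 30.

m ≥ 17 or m < 30.


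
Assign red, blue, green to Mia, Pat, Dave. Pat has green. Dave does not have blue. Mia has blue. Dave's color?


From clues:
  Pat → green
  Mia → blue
By elimination, Dave gets the remaining.

red


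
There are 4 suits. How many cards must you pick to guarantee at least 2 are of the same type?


Pigeonhole: to guarantee k in one of n categories, need (k-1)×n + 1.
k = 2, n = 4
Minimum = (2-1) × 4 + 1 = 1 × 4 + 1

5


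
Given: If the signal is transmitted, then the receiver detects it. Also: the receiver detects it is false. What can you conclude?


Modus tollens: P → Q, ¬Q ⊢ ¬P
P: the signal is transmitted
Q: the receiver detects it
We have P → Q and Q is false.
By modus tollens, P must be false.

It is not the case that the signal is transmitted


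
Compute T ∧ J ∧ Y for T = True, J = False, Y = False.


T = True, J = False, Y = False
Step 1: T ∧ J = True AND False = False
Step 2: (False) ∧ Y = (False) AND False = False
AND is true only when ALL operands are true.

False


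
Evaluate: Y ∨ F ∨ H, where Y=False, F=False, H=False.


Y = False, F = False, H = False
Expression: Y ∨ F ∨ H
Step 1: Y ∨ F = False OR False = False
Step 2: (False) ∨ H = False OR False = False

False


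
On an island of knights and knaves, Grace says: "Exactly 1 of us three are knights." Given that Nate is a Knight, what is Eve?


Grace claims exactly 1 knights among Grace, Nate, Eve.
Given: Nate is a Knight.

Case 1: Grace is a Knight (tells truth)
  Then exactly 1 of the three are knights.
  Counting Grace, Nate: 2 knight(s) so far. Need -1 more → impossible.
Case 2: Grace is a Knave (lies)
  Then the count is NOT 1.
  If Eve = Knave, count = 1 = 1 → claim would be true, contradicts lie.
  If Eve = Knight, count = 2 ≠ 1 → lie confirmed ✓

Eve is a Knight.

Knight


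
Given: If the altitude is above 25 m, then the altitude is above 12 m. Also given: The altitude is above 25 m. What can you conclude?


Modus ponens: P → Q, P ⊢ Q
P: the altitude is above 25 m
Q: the altitude is above 12 m
We have P → Q and P is true.
By modus ponens, Q must be true.

The altitude is above 12 m


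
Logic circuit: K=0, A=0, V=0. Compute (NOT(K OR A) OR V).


K OR A = 0
NOT(0) = 1
1 OR 0 = 1

1
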